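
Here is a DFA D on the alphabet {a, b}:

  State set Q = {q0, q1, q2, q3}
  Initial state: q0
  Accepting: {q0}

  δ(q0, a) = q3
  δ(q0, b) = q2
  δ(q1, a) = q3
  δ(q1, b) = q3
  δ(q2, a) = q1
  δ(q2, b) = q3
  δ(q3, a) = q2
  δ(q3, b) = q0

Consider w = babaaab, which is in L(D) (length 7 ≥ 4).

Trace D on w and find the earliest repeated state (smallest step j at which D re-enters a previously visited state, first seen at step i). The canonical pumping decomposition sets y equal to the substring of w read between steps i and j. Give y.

State sequence: q0 -b-> q2 -a-> q1 -b-> q3 -a-> q2 -a-> q1 -a-> q3 -b-> q0
First repeat at step 4: q2 was already visited.

So i = 1, j = 4, giving x = w[0:1] = b, y = w[1:4] = aba, z = w[4:7] = aab.
Check: |xy| = 4 ≤ 4 and |y| = 3 ≥ 1. Reading y takes D from q2 back to q2, so every xyⁱz is accepted.
Pumping length from the standard proof: p = 4 (the number of states). The repeated state found above gives |xy| = j ≤ 4 and |y| = j − i ≥ 1.

aba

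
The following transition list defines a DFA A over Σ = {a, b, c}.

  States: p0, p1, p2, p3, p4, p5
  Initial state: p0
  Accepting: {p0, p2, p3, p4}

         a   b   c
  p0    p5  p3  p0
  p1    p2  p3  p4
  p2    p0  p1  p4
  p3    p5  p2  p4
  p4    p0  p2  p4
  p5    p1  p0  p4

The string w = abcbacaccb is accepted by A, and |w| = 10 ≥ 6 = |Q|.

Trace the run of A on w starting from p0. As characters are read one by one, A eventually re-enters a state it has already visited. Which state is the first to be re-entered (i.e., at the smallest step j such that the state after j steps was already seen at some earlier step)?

p0

State sequence: p0 -a-> p5 -b-> p0 -c-> p0 -b-> p3 -a-> p5 -c-> p4 -a-> p0 -c-> p0 -c-> p0 -b-> p3
First repeat at step 2: p0 was already visited.

The earliest repeat is at step j = 2: A is in p0, which it already visited at step i = 0.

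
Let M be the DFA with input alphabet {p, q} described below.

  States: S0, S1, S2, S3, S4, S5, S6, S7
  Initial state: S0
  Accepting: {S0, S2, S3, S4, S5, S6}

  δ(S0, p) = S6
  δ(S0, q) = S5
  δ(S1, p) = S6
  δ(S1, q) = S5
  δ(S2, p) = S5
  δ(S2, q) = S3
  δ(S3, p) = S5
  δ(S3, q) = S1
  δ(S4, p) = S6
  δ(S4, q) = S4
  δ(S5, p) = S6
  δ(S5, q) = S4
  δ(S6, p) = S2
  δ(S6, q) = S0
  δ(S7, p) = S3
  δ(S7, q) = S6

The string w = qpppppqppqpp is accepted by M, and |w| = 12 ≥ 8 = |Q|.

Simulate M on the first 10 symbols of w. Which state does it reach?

Run of M on the first 10 characters of w = q p p p p p q p p q:
  step 0: S0  (start)
  step 1: S5  (read q: S0→S5)
  step 2: S6  (read p: S5→S6)
  step 3: S2  (read p: S6→S2)
  step 4: S5  (read p: S2→S5)
  step 5: S6  (read p: S5→S6)
  step 6: S2  (read p: S6→S2)
  step 7: S3  (read q: S2→S3)
  step 8: S5  (read p: S3→S5)
  step 9: S6  (read p: S5→S6)
  step 10: S0  (read q: S6→S0)

After reading 10 characters, M is in state S0.

S0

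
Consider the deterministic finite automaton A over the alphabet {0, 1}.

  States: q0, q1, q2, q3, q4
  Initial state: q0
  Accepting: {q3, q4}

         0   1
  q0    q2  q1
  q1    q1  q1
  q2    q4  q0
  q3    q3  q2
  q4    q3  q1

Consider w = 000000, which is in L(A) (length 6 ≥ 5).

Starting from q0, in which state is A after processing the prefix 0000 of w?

q3

Run of A on the first 4 characters of w = 0 0 0 0:
  step 0: q0  (start)
  step 1: q2  (read 0: q0→q2)
  step 2: q4  (read 0: q2→q4)
  step 3: q3  (read 0: q4→q3)
  step 4: q3  (read 0: q3→q3)

After reading 4 characters, A is in state q3.
(This kind of state-tracing is the core of the pumping-lemma construction: with 5 states, pigeonhole forces a repeat within the first 5 steps.)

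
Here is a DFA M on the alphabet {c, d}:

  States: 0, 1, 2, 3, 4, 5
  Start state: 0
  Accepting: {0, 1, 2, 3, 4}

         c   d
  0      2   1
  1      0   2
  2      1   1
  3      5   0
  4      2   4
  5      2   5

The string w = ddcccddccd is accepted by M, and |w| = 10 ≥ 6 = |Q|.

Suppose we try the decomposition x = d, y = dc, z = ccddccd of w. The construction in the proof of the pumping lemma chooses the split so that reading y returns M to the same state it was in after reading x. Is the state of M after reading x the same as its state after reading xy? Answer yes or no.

yes

Run of M on the first 3 characters of w = d d c:
  step 0: 0  (start)
  step 1: 1  (read d: 0→1)
  step 2: 2  (read d: 1→2)
  step 3: 1  (read c: 2→1)

After x (step 1): 1. After xy (step 3): 1.
They match, so y = dc drives M around a cycle from 1 back to itself; pumping y any number of times keeps M in 1 before reading z, and xyⁱz ∈ L(M) for every i ≥ 0.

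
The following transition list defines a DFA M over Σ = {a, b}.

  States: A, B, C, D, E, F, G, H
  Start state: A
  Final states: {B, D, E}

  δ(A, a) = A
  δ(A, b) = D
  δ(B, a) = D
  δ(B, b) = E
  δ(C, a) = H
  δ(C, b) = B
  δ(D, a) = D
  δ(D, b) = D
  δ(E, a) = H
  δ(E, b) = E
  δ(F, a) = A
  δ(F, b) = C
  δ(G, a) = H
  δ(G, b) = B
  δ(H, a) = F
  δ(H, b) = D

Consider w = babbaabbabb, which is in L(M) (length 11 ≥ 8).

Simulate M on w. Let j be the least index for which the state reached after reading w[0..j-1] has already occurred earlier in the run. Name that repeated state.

D

Run of M on w = b a b b a a b b a b b:
  step 0: A  (start)
  step 1: D  (read b: A→D)
  step 2: D  (read a: D→D)   ← first repeat (D seen earlier)
  step 3: D  (read b: D→D)
  step 4: D  (read b: D→D)
  step 5: D  (read a: D→D)
  step 6: D  (read a: D→D)
  step 7: D  (read b: D→D)
  step 8: D  (read b: D→D)
  step 9: D  (read a: D→D)
  step 10: D  (read b: D→D)
  step 11: D  (read b: D→D)

The earliest repeat is at step j = 2: M is in D, which it already visited at step i = 1.
Pumping length from the standard proof: p = 8 (the number of states). The repeated state found above gives |xy| = j ≤ 8 and |y| = j − i ≥ 1.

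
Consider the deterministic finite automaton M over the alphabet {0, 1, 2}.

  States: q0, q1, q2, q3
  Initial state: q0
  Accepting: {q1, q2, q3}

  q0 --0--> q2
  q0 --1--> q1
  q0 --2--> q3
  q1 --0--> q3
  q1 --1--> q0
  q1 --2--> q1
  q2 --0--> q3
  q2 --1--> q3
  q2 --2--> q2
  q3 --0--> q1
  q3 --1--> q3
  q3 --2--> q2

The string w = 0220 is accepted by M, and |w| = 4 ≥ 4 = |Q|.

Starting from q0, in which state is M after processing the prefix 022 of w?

q2

State sequence: q0 -0-> q2 -2-> q2 -2-> q2

After reading 3 characters, M is in state q2.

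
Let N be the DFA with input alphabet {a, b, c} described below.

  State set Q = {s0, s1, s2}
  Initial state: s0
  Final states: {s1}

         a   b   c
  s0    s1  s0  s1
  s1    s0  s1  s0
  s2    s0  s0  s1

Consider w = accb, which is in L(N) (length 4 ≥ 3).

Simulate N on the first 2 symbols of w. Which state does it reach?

s0

Run of N on the first 2 characters of w = a c:
  step 0: s0  (start)
  step 1: s1  (read a: s0→s1)
  step 2: s0  (read c: s1→s0)

After reading 2 characters, N is in state s0.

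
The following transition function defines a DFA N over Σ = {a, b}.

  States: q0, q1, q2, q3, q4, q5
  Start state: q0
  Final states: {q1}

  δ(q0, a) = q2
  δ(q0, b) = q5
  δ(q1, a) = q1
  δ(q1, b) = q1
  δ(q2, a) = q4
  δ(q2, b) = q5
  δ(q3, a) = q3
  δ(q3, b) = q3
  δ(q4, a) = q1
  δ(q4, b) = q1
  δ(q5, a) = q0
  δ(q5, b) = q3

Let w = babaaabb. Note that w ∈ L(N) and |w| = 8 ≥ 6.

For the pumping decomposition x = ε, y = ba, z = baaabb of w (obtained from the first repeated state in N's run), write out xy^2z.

xy^2z = ε·ba·ba·baaabb = bababaaabb.
Reading y = ba takes N from q0 back to q0, so after x·y·y the machine is still in q0, and z then leads to the accepting state q1. Hence bababaaabb ∈ L(N).

bababaaabb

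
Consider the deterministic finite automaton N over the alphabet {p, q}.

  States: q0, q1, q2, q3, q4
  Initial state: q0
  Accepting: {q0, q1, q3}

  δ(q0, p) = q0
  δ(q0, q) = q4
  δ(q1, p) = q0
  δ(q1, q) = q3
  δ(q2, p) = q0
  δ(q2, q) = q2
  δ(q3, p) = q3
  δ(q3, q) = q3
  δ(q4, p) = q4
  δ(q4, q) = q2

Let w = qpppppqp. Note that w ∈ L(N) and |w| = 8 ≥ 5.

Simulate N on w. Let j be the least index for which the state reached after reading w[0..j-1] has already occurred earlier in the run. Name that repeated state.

Run of N on w = q p p p p p q p:
  step 0: q0  (start)
  step 1: q4  (read q: q0→q4)
  step 2: q4  (read p: q4→q4)   ← first repeat (q4 seen earlier)
  step 3: q4  (read p: q4→q4)
  step 4: q4  (read p: q4→q4)
  step 5: q4  (read p: q4→q4)
  step 6: q4  (read p: q4→q4)
  step 7: q2  (read q: q4→q2)
  step 8: q0  (read p: q2→q0)

The earliest repeat is at step j = 2: N is in q4, which it already visited at step i = 1.

q4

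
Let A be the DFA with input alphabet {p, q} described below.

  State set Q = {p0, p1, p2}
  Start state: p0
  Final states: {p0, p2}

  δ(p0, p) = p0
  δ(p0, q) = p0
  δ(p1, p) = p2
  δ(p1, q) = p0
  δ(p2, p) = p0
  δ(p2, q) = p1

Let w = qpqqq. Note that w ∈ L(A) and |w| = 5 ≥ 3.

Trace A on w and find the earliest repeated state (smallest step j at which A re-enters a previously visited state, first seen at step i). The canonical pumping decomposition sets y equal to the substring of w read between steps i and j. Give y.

Run of A on w = q p q q q:
  step 0: p0  (start)
  step 1: p0  (read q: p0→p0)   ← first repeat (p0 seen earlier)
  step 2: p0  (read p: p0→p0)
  step 3: p0  (read q: p0→p0)
  step 4: p0  (read q: p0→p0)
  step 5: p0  (read q: p0→p0)

So i = 0, j = 1, giving x = w[0:0] = ε, y = w[0:1] = q, z = w[1:5] = pqqq.
Check: |xy| = 1 ≤ 3 and |y| = 1 ≥ 1. Reading y takes A from p0 back to p0, so every xyⁱz is accepted.
With |Q| = 3, pigeonhole forces a state repeat no later than step 3; the substring read between the first and second visits to that state can be pumped.

q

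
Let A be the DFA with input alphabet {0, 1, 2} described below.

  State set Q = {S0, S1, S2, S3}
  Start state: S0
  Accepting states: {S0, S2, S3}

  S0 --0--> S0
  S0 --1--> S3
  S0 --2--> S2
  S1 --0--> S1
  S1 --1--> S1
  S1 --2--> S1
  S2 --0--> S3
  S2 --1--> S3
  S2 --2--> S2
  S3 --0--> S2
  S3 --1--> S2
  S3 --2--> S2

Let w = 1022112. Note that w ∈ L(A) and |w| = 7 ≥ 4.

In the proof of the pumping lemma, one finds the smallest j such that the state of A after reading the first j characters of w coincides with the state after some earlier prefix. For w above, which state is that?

S2

Run of A on w = 1 0 2 2 1 1 2:
  step 0: S0  (start)
  step 1: S3  (read 1: S0→S3)
  step 2: S2  (read 0: S3→S2)
  step 3: S2  (read 2: S2→S2)   ← first repeat (S2 seen earlier)
  step 4: S2  (read 2: S2→S2)
  step 5: S3  (read 1: S2→S3)
  step 6: S2  (read 1: S3→S2)
  step 7: S2  (read 2: S2→S2)

The earliest repeat is at step j = 3: A is in S2, which it already visited at step i = 2.
The DFA has 4 states, so the proof of the pumping lemma guarantees a repeated state among the first 4+1 visited; the segment between the two visits is the pumpable y.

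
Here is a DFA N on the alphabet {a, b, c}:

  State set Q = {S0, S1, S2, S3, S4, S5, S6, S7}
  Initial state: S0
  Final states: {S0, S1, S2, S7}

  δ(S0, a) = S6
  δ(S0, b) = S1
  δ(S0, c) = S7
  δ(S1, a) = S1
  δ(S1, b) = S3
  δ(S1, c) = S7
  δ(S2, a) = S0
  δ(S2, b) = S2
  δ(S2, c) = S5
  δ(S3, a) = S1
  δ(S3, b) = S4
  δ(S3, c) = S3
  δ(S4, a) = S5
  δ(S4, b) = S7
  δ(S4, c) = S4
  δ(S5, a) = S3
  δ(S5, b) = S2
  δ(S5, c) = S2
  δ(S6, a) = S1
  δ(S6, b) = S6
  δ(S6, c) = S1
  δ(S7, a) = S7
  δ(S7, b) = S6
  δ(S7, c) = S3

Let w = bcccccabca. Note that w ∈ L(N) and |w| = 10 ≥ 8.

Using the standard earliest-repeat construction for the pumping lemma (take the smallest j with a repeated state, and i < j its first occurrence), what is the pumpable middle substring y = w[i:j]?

State sequence: S0 -b-> S1 -c-> S7 -c-> S3 -c-> S3 -c-> S3 -c-> S3 -a-> S1 -b-> S3 -c-> S3 -a-> S1
First repeat at step 4: S3 was already visited.

So i = 3, j = 4, giving x = w[0:3] = bcc, y = w[3:4] = c, z = w[4:10] = ccabca.
Check: |xy| = 4 ≤ 8 and |y| = 1 ≥ 1. Reading y takes N from S3 back to S3, so every xyⁱz is accepted.

c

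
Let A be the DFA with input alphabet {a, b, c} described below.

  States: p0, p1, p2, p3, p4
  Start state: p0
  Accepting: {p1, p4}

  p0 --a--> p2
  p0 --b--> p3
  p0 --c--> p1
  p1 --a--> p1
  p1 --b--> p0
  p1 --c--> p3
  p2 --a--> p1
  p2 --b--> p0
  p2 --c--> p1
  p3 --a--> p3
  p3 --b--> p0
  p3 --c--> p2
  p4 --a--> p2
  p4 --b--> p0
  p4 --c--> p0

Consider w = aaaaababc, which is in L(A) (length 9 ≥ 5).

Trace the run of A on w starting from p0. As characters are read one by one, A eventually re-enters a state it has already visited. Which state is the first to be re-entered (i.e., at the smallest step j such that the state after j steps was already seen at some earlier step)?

Run of A on w = a a a a a b a b c:
  step 0: p0  (start)
  step 1: p2  (read a: p0→p2)
  step 2: p1  (read a: p2→p1)
  step 3: p1  (read a: p1→p1)   ← first repeat (p1 seen earlier)
  step 4: p1  (read a: p1→p1)
  step 5: p1  (read a: p1→p1)
  step 6: p0  (read b: p1→p0)
  step 7: p2  (read a: p0→p2)
  step 8: p0  (read b: p2→p0)
  step 9: p1  (read c: p0→p1)

The earliest repeat is at step j = 3: A is in p1, which it already visited at step i = 2.

p1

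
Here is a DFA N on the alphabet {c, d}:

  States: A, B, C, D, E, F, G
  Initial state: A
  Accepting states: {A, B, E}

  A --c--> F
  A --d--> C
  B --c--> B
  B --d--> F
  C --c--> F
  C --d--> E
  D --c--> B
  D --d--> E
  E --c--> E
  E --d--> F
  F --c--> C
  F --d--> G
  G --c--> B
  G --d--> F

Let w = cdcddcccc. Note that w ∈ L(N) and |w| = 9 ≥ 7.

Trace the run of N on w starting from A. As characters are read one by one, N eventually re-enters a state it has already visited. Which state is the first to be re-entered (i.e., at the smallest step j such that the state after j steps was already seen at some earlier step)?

F

State sequence: A -c-> F -d-> G -c-> B -d-> F -d-> G -c-> B -c-> B -c-> B -c-> B
First repeat at step 4: F was already visited.

The earliest repeat is at step j = 4: N is in F, which it already visited at step i = 1.
The DFA has 7 states, so the proof of the pumping lemma guarantees a repeated state among the first 7+1 visited; the segment between the two visits is the pumpable y.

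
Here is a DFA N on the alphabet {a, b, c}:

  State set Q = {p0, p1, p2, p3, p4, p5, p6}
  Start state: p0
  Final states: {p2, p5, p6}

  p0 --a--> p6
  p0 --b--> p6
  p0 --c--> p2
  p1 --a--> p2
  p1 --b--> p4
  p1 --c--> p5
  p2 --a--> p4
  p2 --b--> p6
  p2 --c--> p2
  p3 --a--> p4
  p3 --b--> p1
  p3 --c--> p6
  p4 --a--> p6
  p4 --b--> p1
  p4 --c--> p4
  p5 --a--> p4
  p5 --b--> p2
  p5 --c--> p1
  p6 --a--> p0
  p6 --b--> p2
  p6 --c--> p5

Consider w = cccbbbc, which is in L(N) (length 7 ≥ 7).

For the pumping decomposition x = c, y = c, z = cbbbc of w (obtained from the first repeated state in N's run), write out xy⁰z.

ccbbbc

xy⁰z = xz = c·cbbbc = ccbbbc.
Reading y = c takes N from p2 back to p2, so after x the machine is still in p2, and z then leads to the accepting state p5. Hence ccbbbc ∈ L(N).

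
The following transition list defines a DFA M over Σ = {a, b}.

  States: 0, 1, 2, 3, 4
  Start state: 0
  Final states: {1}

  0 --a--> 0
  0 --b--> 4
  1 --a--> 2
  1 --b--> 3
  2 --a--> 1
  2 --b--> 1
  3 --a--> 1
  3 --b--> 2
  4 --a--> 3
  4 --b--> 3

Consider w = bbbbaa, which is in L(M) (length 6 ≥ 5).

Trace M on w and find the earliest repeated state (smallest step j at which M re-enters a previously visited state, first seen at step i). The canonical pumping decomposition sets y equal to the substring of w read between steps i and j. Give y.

ba

State sequence: 0 -b-> 4 -b-> 3 -b-> 2 -b-> 1 -a-> 2 -a-> 1
First repeat at step 5: 2 was already visited.

So i = 3, j = 5, giving x = w[0:3] = bbb, y = w[3:5] = ba, z = w[5:6] = a.
Check: |xy| = 5 ≤ 5 and |y| = 2 ≥ 1. Reading y takes M from 2 back to 2, so every xyⁱz is accepted.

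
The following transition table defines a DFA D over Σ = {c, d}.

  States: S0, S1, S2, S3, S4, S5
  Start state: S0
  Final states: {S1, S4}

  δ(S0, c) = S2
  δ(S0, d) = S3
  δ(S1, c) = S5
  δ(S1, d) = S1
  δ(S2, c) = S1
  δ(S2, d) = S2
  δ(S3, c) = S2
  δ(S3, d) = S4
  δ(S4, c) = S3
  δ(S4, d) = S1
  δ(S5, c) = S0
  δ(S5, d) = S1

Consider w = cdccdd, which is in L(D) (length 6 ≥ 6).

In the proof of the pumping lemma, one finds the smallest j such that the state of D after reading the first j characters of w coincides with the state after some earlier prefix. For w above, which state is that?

Run of D on w = c d c c d d:
  step 0: S0  (start)
  step 1: S2  (read c: S0→S2)
  step 2: S2  (read d: S2→S2)   ← first repeat (S2 seen earlier)
  step 3: S1  (read c: S2→S1)
  step 4: S5  (read c: S1→S5)
  step 5: S1  (read d: S5→S1)
  step 6: S1  (read d: S1→S1)

The earliest repeat is at step j = 2: D is in S2, which it already visited at step i = 1.
Since D has 6 states, any run of length ≥ 6 visits 6+1 states, so by pigeonhole some state repeats within the first 6 steps — that repeat gives the pumpable loop.

S2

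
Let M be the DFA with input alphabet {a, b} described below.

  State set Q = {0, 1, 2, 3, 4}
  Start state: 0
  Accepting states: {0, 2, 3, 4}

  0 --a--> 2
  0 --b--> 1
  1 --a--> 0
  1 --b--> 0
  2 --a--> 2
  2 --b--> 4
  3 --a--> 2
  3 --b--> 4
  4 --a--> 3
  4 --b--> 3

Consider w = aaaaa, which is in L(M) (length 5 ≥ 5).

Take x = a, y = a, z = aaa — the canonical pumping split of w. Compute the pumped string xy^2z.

xy^2z = a·a·a·aaa = aaaaaa.
Reading y = a takes M from 2 back to 2, so after x·y·y the machine is still in 2, and z then leads to the accepting state 2. Hence aaaaaa ∈ L(M).

aaaaaa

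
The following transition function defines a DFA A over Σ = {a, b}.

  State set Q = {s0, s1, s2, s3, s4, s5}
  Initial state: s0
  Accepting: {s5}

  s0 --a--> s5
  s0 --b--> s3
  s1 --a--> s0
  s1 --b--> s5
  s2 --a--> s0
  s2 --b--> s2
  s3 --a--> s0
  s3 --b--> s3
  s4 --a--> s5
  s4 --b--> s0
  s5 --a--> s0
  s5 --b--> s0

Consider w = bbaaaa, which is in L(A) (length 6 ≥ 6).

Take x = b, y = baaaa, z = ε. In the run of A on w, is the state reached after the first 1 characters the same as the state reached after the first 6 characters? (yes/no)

State sequence: s0 -b-> s3 -b-> s3 -a-> s0 -a-> s5 -a-> s0 -a-> s5

After x (step 1): s3. After xy (step 6): s5.
They differ (s3 ≠ s5), so y is not a cycle from the state after x; this split is not the one the pumping-lemma construction produces, and pumping y need not keep the string in L(A).

no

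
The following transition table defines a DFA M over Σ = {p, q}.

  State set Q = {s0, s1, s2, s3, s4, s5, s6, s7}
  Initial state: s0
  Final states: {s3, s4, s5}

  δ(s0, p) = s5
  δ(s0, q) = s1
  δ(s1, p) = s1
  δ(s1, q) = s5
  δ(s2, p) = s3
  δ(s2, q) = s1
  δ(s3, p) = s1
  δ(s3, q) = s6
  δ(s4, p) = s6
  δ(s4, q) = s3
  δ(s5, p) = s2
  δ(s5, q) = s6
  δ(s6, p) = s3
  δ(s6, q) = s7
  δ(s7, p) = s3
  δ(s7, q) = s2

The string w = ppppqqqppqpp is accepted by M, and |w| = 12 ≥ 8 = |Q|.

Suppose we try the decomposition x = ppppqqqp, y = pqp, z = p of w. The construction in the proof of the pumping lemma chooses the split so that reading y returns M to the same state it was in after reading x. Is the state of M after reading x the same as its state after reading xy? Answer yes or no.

State sequence: s0 -p-> s5 -p-> s2 -p-> s3 -p-> s1 -q-> s5 -q-> s6 -q-> s7 -p-> s3 -p-> s1 -q-> s5 -p-> s2

After x (step 8): s3. After xy (step 11): s2.
They differ (s3 ≠ s2), so y is not a cycle from the state after x; this split is not the one the pumping-lemma construction produces, and pumping y need not keep the string in L(M).

no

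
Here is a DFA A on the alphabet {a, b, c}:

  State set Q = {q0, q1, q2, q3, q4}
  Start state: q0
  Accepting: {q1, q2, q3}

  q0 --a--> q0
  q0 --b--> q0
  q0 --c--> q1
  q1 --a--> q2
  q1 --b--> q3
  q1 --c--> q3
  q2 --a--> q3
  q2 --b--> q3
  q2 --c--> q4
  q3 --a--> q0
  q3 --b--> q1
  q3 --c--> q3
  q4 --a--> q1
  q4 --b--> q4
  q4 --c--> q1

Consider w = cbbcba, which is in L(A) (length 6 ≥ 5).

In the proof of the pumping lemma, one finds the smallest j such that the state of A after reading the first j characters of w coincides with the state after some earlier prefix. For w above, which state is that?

q1

State sequence: q0 -c-> q1 -b-> q3 -b-> q1 -c-> q3 -b-> q1 -a-> q2
First repeat at step 3: q1 was already visited.

The earliest repeat is at step j = 3: A is in q1, which it already visited at step i = 1.
The DFA has 5 states, so the proof of the pumping lemma guarantees a repeated state among the first 5+1 visited; the segment between the two visits is the pumpable y.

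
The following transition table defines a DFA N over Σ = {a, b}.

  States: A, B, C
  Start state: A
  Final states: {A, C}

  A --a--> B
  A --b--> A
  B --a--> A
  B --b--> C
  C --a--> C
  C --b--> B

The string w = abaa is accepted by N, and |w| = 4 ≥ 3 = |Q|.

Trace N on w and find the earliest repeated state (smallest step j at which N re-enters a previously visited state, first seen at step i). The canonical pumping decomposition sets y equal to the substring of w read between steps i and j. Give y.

Run of N on w = a b a a:
  step 0: A  (start)
  step 1: B  (read a: A→B)
  step 2: C  (read b: B→C)
  step 3: C  (read a: C→C)   ← first repeat (C seen earlier)
  step 4: C  (read a: C→C)

So i = 2, j = 3, giving x = w[0:2] = ab, y = w[2:3] = a, z = w[3:4] = a.
Check: |xy| = 3 ≤ 3 and |y| = 1 ≥ 1. Reading y takes N from C back to C, so every xyⁱz is accepted.
With |Q| = 3, pigeonhole forces a state repeat no later than step 3; the substring read between the first and second visits to that state can be pumped.

a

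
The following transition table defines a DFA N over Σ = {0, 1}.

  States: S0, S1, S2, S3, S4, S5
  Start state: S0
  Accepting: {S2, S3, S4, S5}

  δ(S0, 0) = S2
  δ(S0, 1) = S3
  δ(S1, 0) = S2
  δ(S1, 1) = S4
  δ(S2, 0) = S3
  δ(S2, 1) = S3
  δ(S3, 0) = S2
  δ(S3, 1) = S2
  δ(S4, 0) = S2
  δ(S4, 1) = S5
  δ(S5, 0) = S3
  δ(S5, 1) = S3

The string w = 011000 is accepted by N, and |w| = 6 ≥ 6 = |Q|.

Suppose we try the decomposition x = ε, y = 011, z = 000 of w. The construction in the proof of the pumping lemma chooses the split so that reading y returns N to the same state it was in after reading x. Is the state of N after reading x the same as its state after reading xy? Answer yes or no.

no

State sequence: S0 -0-> S2 -1-> S3 -1-> S2

After x (step 0): S0. After xy (step 3): S2.
They differ (S0 ≠ S2), so y is not a cycle from the state after x; this split is not the one the pumping-lemma construction produces, and pumping y need not keep the string in L(N).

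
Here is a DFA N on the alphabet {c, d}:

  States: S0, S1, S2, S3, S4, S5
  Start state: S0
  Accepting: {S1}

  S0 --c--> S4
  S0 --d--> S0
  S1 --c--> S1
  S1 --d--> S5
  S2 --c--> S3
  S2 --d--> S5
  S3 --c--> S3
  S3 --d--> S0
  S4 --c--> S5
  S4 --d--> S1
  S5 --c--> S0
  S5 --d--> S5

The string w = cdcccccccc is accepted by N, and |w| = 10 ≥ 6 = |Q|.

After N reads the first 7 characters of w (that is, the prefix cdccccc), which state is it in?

State sequence: S0 -c-> S4 -d-> S1 -c-> S1 -c-> S1 -c-> S1 -c-> S1 -c-> S1

After reading 7 characters, N is in state S1.
(This kind of state-tracing is the core of the pumping-lemma construction: with 6 states, pigeonhole forces a repeat within the first 6 steps.)

S1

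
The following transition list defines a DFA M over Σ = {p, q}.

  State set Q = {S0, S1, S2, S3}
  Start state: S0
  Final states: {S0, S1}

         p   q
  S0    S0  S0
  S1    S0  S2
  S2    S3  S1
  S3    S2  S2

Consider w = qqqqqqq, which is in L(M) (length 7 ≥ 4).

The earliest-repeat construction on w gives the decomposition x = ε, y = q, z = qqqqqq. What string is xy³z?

xy^3z = ε·q·q·q·qqqqqq = qqqqqqqqq.
Reading y = q takes M from S0 back to S0, so after x·y·y·y the machine is still in S0, and z then leads to the accepting state S0. Hence qqqqqqqqq ∈ L(M).

qqqqqqqqq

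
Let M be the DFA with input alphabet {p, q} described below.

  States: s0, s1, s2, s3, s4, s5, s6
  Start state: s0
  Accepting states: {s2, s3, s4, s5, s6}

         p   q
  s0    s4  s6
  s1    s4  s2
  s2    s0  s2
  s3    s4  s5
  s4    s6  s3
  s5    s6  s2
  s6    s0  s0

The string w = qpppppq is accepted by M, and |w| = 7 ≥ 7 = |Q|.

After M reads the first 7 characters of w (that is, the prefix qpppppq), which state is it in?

State sequence: s0 -q-> s6 -p-> s0 -p-> s4 -p-> s6 -p-> s0 -p-> s4 -q-> s3

After reading 7 characters, M is in state s3.

s3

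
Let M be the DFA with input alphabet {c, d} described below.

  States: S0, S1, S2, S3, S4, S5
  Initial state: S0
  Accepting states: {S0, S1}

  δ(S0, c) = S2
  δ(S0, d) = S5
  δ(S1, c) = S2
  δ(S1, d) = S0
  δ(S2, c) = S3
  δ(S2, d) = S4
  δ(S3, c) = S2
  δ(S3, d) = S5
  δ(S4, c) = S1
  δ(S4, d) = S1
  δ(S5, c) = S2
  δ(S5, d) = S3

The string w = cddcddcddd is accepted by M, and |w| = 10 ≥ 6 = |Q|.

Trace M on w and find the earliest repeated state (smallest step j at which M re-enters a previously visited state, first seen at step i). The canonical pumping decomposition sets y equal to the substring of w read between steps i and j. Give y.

Run of M on w = c d d c d d c d d d:
  step 0: S0  (start)
  step 1: S2  (read c: S0→S2)
  step 2: S4  (read d: S2→S4)
  step 3: S1  (read d: S4→S1)
  step 4: S2  (read c: S1→S2)   ← first repeat (S2 seen earlier)
  step 5: S4  (read d: S2→S4)
  step 6: S1  (read d: S4→S1)
  step 7: S2  (read c: S1→S2)
  step 8: S4  (read d: S2→S4)
  step 9: S1  (read d: S4→S1)
  step 10: S0  (read d: S1→S0)

So i = 1, j = 4, giving x = w[0:1] = c, y = w[1:4] = ddc, z = w[4:10] = ddcddd.
Check: |xy| = 4 ≤ 6 and |y| = 3 ≥ 1. Reading y takes M from S2 back to S2, so every xyⁱz is accepted.
With |Q| = 6, pigeonhole forces a state repeat no later than step 6; the substring read between the first and second visits to that state can be pumped.

ddc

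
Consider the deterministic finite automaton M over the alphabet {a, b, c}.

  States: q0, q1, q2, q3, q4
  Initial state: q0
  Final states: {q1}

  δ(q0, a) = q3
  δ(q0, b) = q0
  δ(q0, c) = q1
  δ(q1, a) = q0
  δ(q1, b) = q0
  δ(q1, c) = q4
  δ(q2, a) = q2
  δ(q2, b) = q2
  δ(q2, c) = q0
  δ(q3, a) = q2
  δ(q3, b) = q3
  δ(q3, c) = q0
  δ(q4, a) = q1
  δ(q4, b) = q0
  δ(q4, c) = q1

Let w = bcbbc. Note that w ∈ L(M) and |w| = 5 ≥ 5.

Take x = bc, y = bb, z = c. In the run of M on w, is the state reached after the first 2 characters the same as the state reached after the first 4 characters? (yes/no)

Run of M on the first 4 characters of w = b c b b:
  step 0: q0  (start)
  step 1: q0  (read b: q0→q0)
  step 2: q1  (read c: q0→q1)
  step 3: q0  (read b: q1→q0)
  step 4: q0  (read b: q0→q0)

After x (step 2): q1. After xy (step 4): q0.
They differ (q1 ≠ q0), so y is not a cycle from the state after x; this split is not the one the pumping-lemma construction produces, and pumping y need not keep the string in L(M).

no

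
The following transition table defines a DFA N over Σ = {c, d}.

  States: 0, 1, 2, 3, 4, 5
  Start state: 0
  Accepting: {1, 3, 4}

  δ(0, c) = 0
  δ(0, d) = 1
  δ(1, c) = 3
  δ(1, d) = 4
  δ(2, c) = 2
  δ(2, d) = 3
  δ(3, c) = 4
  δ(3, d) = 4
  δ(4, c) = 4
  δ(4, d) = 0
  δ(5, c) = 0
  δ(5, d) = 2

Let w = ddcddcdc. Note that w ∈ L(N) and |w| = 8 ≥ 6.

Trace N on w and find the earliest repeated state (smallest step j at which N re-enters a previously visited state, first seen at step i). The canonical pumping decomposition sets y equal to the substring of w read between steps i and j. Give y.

c

State sequence: 0 -d-> 1 -d-> 4 -c-> 4 -d-> 0 -d-> 1 -c-> 3 -d-> 4 -c-> 4
First repeat at step 3: 4 was already visited.

So i = 2, j = 3, giving x = w[0:2] = dd, y = w[2:3] = c, z = w[3:8] = ddcdc.
Check: |xy| = 3 ≤ 6 and |y| = 1 ≥ 1. Reading y takes N from 4 back to 4, so every xyⁱz is accepted.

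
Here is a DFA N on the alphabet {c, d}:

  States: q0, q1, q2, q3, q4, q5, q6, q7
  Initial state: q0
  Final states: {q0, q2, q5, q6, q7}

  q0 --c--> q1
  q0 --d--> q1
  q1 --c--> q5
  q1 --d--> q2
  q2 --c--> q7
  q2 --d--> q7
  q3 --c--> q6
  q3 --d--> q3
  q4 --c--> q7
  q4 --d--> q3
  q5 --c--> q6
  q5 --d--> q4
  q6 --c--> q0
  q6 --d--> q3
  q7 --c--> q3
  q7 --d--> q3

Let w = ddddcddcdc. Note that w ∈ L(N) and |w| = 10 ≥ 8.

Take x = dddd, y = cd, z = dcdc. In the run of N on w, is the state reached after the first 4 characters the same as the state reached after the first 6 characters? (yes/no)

yes

Run of N on the first 6 characters of w = d d d d c d:
  step 0: q0  (start)
  step 1: q1  (read d: q0→q1)
  step 2: q2  (read d: q1→q2)
  step 3: q7  (read d: q2→q7)
  step 4: q3  (read d: q7→q3)
  step 5: q6  (read c: q3→q6)
  step 6: q3  (read d: q6→q3)

After x (step 4): q3. After xy (step 6): q3.
They match, so y = cd drives N around a cycle from q3 back to itself; pumping y any number of times keeps N in q3 before reading z, and xyⁱz ∈ L(N) for every i ≥ 0.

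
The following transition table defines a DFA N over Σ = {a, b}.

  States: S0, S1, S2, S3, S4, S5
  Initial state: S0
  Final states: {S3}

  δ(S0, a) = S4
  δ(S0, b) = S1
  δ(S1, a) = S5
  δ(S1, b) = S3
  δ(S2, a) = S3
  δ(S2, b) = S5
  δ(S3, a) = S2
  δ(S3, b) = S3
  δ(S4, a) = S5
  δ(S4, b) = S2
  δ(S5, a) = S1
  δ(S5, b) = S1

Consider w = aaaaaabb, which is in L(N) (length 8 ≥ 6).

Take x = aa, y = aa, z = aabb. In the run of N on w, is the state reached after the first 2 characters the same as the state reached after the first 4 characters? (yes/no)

yes

State sequence: S0 -a-> S4 -a-> S5 -a-> S1 -a-> S5

After x (step 2): S5. After xy (step 4): S5.
They match, so y = aa drives N around a cycle from S5 back to itself; pumping y any number of times keeps N in S5 before reading z, and xyⁱz ∈ L(N) for every i ≥ 0.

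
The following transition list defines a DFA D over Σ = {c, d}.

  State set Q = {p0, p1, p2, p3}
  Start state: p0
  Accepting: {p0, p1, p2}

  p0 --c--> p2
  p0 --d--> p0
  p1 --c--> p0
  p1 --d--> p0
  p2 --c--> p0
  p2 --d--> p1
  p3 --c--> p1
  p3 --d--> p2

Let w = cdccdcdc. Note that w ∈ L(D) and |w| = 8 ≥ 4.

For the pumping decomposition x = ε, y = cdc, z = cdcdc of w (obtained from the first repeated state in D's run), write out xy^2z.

xy^2z = ε·cdc·cdc·cdcdc = cdccdccdcdc.
Reading y = cdc takes D from p0 back to p0, so after x·y·y the machine is still in p0, and z then leads to the accepting state p2. Hence cdccdccdcdc ∈ L(D).

cdccdccdcdc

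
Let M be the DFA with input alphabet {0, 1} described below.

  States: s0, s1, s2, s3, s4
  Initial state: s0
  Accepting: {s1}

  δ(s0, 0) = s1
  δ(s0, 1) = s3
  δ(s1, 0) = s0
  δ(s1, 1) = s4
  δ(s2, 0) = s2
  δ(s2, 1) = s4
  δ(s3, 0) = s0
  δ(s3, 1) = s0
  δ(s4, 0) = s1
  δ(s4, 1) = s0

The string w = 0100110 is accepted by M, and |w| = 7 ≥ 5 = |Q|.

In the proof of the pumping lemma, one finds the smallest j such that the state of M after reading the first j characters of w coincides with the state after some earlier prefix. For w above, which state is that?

s1

State sequence: s0 -0-> s1 -1-> s4 -0-> s1 -0-> s0 -1-> s3 -1-> s0 -0-> s1
First repeat at step 3: s1 was already visited.

The earliest repeat is at step j = 3: M is in s1, which it already visited at step i = 1.
Pumping length from the standard proof: p = 5 (the number of states). The repeated state found above gives |xy| = j ≤ 5 and |y| = j − i ≥ 1.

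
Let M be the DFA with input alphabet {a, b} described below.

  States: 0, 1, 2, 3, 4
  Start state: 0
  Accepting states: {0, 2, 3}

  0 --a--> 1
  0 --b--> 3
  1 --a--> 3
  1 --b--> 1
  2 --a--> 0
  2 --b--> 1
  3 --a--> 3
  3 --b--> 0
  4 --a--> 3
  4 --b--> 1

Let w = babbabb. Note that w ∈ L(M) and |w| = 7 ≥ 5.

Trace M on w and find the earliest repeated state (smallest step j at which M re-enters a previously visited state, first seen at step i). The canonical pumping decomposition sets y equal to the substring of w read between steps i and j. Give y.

a

State sequence: 0 -b-> 3 -a-> 3 -b-> 0 -b-> 3 -a-> 3 -b-> 0 -b-> 3
First repeat at step 2: 3 was already visited.

So i = 1, j = 2, giving x = w[0:1] = b, y = w[1:2] = a, z = w[2:7] = bbabb.
Check: |xy| = 2 ≤ 5 and |y| = 1 ≥ 1. Reading y takes M from 3 back to 3, so every xyⁱz is accepted.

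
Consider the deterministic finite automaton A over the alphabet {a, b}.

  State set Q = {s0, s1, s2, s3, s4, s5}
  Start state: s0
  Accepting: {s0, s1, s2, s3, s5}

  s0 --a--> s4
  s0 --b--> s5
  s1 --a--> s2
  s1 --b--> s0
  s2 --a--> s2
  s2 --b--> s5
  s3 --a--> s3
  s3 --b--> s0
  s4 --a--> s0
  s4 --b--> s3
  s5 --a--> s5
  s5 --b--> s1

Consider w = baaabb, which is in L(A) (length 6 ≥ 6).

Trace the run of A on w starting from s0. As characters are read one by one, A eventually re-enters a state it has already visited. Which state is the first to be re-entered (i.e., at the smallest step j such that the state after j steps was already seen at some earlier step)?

State sequence: s0 -b-> s5 -a-> s5 -a-> s5 -a-> s5 -b-> s1 -b-> s0
First repeat at step 2: s5 was already visited.

The earliest repeat is at step j = 2: A is in s5, which it already visited at step i = 1.
The DFA has 6 states, so the proof of the pumping lemma guarantees a repeated state among the first 6+1 visited; the segment between the two visits is the pumpable y.

s5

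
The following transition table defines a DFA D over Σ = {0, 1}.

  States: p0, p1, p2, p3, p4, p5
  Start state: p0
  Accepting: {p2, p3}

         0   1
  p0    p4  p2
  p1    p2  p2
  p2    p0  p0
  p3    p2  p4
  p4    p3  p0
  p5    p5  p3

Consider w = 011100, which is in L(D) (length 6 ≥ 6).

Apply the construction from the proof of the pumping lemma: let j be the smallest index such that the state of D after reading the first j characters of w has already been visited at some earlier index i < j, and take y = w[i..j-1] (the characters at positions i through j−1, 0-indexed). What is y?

Run of D on w = 0 1 1 1 0 0:
  step 0: p0  (start)
  step 1: p4  (read 0: p0→p4)
  step 2: p0  (read 1: p4→p0)   ← first repeat (p0 seen earlier)
  step 3: p2  (read 1: p0→p2)
  step 4: p0  (read 1: p2→p0)
  step 5: p4  (read 0: p0→p4)
  step 6: p3  (read 0: p4→p3)

So i = 0, j = 2, giving x = w[0:0] = ε, y = w[0:2] = 01, z = w[2:6] = 1100.
Check: |xy| = 2 ≤ 6 and |y| = 2 ≥ 1. Reading y takes D from p0 back to p0, so every xyⁱz is accepted.

01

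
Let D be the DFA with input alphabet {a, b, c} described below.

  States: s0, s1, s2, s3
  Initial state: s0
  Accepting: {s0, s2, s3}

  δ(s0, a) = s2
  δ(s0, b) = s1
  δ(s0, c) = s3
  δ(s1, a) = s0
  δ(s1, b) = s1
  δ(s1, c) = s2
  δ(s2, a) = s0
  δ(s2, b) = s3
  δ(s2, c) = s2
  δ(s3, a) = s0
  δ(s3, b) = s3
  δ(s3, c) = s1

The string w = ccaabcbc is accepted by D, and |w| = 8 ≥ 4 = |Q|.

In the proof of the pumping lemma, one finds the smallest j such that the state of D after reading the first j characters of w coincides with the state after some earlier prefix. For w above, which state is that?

s0

Run of D on w = c c a a b c b c:
  step 0: s0  (start)
  step 1: s3  (read c: s0→s3)
  step 2: s1  (read c: s3→s1)
  step 3: s0  (read a: s1→s0)   ← first repeat (s0 seen earlier)
  step 4: s2  (read a: s0→s2)
  step 5: s3  (read b: s2→s3)
  step 6: s1  (read c: s3→s1)
  step 7: s1  (read b: s1→s1)
  step 8: s2  (read c: s1→s2)

The earliest repeat is at step j = 3: D is in s0, which it already visited at step i = 0.
Pumping length from the standard proof: p = 4 (the number of states). The repeated state found above gives |xy| = j ≤ 4 and |y| = j − i ≥ 1.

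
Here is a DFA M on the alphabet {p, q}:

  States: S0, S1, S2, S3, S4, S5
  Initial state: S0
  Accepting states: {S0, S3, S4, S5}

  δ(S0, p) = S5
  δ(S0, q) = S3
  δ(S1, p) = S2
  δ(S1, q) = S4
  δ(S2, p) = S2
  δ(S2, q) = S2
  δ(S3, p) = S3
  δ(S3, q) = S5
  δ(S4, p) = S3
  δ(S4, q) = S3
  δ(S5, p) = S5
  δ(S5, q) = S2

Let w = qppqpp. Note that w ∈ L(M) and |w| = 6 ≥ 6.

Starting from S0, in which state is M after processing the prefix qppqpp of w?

S5

Run of M on the first 6 characters of w = q p p q p p:
  step 0: S0  (start)
  step 1: S3  (read q: S0→S3)
  step 2: S3  (read p: S3→S3)
  step 3: S3  (read p: S3→S3)
  step 4: S5  (read q: S3→S5)
  step 5: S5  (read p: S5→S5)
  step 6: S5  (read p: S5→S5)

After reading 6 characters, M is in state S5.
(This kind of state-tracing is the core of the pumping-lemma construction: with 6 states, pigeonhole forces a repeat within the first 6 steps.)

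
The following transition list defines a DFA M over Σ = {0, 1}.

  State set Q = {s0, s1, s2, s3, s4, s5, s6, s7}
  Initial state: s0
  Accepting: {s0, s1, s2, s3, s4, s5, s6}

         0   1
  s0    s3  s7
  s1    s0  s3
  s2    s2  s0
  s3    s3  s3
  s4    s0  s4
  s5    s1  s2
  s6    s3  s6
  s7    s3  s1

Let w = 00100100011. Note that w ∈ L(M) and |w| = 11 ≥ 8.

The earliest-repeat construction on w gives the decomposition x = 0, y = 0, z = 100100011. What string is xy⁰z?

0100100011

xy⁰z = xz = 0·100100011 = 0100100011.
Reading y = 0 takes M from s3 back to s3, so after x the machine is still in s3, and z then leads to the accepting state s3. Hence 0100100011 ∈ L(M).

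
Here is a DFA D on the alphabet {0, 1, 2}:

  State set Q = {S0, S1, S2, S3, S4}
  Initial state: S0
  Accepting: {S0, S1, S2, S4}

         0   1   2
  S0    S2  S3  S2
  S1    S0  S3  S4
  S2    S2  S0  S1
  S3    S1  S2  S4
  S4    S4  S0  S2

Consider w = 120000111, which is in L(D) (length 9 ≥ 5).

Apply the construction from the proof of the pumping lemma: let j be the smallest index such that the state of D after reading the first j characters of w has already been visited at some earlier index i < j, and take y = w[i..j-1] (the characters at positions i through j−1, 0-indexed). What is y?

Run of D on w = 1 2 0 0 0 0 1 1 1:
  step 0: S0  (start)
  step 1: S3  (read 1: S0→S3)
  step 2: S4  (read 2: S3→S4)
  step 3: S4  (read 0: S4→S4)   ← first repeat (S4 seen earlier)
  step 4: S4  (read 0: S4→S4)
  step 5: S4  (read 0: S4→S4)
  step 6: S4  (read 0: S4→S4)
  step 7: S0  (read 1: S4→S0)
  step 8: S3  (read 1: S0→S3)
  step 9: S2  (read 1: S3→S2)

So i = 2, j = 3, giving x = w[0:2] = 12, y = w[2:3] = 0, z = w[3:9] = 000111.
Check: |xy| = 3 ≤ 5 and |y| = 1 ≥ 1. Reading y takes D from S4 back to S4, so every xyⁱz is accepted.

0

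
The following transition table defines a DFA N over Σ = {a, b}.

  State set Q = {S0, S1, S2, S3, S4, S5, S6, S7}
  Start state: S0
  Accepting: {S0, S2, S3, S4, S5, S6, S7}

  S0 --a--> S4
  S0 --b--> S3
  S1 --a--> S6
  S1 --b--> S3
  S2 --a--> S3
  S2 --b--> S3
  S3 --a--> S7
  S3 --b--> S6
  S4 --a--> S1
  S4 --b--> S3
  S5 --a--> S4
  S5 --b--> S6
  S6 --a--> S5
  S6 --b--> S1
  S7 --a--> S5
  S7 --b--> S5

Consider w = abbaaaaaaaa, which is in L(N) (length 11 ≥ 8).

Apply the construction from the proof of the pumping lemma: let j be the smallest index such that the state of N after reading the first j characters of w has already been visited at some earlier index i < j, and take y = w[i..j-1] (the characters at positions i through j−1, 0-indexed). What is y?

Run of N on w = a b b a a a a a a a a:
  step 0: S0  (start)
  step 1: S4  (read a: S0→S4)
  step 2: S3  (read b: S4→S3)
  step 3: S6  (read b: S3→S6)
  step 4: S5  (read a: S6→S5)
  step 5: S4  (read a: S5→S4)   ← first repeat (S4 seen earlier)
  step 6: S1  (read a: S4→S1)
  step 7: S6  (read a: S1→S6)
  step 8: S5  (read a: S6→S5)
  step 9: S4  (read a: S5→S4)
  step 10: S1  (read a: S4→S1)
  step 11: S6  (read a: S1→S6)

So i = 1, j = 5, giving x = w[0:1] = a, y = w[1:5] = bbaa, z = w[5:11] = aaaaaa.
Check: |xy| = 5 ≤ 8 and |y| = 4 ≥ 1. Reading y takes N from S4 back to S4, so every xyⁱz is accepted.

bbaa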